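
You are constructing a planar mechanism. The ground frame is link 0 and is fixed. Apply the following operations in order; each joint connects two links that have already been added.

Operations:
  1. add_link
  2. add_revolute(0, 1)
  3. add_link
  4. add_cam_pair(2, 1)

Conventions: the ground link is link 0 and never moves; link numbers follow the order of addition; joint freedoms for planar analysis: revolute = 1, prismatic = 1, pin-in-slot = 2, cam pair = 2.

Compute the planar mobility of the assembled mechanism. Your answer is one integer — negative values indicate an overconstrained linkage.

ground; <1,0,0>
#1 <2,0,0>
R:0↔1 J1 <2,1,0>
#2 <3,1,0>
C:2↔1 J2 <3,1,1>
3×2 − 2×1 − 1×1 = 3

M = 3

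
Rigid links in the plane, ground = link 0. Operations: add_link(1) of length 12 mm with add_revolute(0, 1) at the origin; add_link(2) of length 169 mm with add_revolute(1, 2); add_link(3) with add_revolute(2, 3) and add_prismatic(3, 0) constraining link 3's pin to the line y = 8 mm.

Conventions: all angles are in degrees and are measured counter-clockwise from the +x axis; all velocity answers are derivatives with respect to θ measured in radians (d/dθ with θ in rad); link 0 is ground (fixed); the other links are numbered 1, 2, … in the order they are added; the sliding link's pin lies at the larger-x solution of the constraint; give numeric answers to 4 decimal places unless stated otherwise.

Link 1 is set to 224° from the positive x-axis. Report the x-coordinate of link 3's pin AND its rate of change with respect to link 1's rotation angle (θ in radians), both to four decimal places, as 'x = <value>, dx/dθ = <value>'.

geometry: r = 12 mm, L = 169 mm, e = 8 mm
crank pin P = (r cos θ, r sin θ) = (-8.632078, -8.335900)
h = r sin θ − e = -8.335900 − 8 = -16.335900
x = r cos θ + √(L² − h²) = -8.632078 + 168.208616 = 159.576538
dx/dθ = −r sin θ − h·r cos θ/√(L² − h²) (θ in radians; h = -16.335900) = 7.497580

x = 159.5765, dx/dθ = 7.4976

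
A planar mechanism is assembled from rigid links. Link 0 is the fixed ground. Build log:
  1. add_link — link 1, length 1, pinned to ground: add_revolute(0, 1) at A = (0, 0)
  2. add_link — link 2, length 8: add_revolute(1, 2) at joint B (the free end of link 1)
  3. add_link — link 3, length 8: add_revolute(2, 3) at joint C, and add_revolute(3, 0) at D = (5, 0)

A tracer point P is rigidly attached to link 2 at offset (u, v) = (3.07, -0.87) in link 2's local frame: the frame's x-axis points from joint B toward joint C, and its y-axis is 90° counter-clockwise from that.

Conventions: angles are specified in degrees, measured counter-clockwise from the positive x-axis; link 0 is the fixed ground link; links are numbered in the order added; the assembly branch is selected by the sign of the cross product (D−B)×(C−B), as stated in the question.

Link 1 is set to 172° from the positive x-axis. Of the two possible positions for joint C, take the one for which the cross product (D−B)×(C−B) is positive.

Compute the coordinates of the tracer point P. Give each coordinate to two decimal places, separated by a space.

A=(0,0), D=(5.00,0)
B = A + 1.00·(cos172°, sin172°) = (-0.9903, 0.1392)
|BD| = 5.9919
circle(B,8.00) ∩ circle(D,8.00): a=2.9959, h=7.4178
  candidates: C₊=(2.1772,7.4854) cross=44.447; C₋=(1.8326,-7.3463) cross=-44.447
  branch + wants cross > 0 → take C=(2.1772,7.4854) (cross=44.447)
ex = (C−B)/|BC| = (0.3959,0.9183); ey = (-0.9183,0.3959)
P = B + 3.07·ex + -0.87·ey = (1.0241,2.6138)

1.02 2.61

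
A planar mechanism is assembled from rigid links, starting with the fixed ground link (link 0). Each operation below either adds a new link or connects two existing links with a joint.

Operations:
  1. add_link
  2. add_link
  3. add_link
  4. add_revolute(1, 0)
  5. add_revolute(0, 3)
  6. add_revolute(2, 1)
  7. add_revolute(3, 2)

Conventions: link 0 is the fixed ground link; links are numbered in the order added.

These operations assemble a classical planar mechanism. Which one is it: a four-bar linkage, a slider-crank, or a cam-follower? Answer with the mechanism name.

links: 4 (incl. ground); joints: 4 revolute, 0 prismatic, 0 higher (cam) pair, forming one closed loop
4 links in a single 4R loop → four-bar linkage

four-bar linkage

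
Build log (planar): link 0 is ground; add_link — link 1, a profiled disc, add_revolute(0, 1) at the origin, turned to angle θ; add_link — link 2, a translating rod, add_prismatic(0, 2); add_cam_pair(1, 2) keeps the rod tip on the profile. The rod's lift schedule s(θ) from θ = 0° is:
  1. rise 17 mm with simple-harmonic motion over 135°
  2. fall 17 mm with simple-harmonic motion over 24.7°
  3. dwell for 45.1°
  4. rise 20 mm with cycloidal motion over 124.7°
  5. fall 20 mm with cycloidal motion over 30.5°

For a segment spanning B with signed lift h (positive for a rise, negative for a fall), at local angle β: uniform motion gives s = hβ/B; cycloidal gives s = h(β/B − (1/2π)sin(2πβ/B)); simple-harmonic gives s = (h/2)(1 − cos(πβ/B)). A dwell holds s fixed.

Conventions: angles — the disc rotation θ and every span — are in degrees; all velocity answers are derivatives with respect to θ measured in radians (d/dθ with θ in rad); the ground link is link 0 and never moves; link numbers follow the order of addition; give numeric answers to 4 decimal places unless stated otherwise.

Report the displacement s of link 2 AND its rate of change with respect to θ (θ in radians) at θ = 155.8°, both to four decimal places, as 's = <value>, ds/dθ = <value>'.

seg 1 [0°–135°] simple-harmonic, h=17: full span → s += 17 → s = 17.0000
seg 2 [135°–159.7°] simple-harmonic, h=-17: θ=155.8° here. β=20.8, B=24.7. -17/2·(1 − cos(π·0.8421)) = -15.9755 → s = 1.0245
velocity in seg [135°–159.7°] (simple-harmonic), θ in radians: β = 20.8° = 0.3630 rad, B = 24.7° = 0.4311 rad; ds/dθ = (πh/(2B)) sin(πβ/B) = (π·(-17)/(2·0.4311)) sin(π·0.8421) = -29.481762 mm/rad

s = 1.0245, ds/dθ = -29.4818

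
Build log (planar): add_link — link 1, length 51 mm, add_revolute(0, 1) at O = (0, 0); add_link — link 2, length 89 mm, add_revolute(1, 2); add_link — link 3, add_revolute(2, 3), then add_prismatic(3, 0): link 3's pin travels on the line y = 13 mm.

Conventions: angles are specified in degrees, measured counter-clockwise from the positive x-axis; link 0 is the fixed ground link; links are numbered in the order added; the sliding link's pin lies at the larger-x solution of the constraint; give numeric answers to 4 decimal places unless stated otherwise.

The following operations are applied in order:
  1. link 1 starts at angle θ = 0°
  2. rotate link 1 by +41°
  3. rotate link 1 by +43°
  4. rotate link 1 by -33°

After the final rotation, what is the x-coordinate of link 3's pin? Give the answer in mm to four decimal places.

geometry: r = 51 mm, L = 89 mm, e = 13 mm; θ starts at 0°
rotate link 1 by +41°: θ ← 0° +41° = 41°
rotate link 1 by +43°: θ ← 41° +43° = 84°
rotate link 1 by -33°: θ ← 84° -33° = 51°
crank pin P = (r cos θ, r sin θ) = (32.095340, 39.634444)
h = r sin θ − e = 39.634444 − 13 = 26.634444
x = r cos θ + √(L² − h²) = 32.095340 + 84.921178 = 117.016517

117.0165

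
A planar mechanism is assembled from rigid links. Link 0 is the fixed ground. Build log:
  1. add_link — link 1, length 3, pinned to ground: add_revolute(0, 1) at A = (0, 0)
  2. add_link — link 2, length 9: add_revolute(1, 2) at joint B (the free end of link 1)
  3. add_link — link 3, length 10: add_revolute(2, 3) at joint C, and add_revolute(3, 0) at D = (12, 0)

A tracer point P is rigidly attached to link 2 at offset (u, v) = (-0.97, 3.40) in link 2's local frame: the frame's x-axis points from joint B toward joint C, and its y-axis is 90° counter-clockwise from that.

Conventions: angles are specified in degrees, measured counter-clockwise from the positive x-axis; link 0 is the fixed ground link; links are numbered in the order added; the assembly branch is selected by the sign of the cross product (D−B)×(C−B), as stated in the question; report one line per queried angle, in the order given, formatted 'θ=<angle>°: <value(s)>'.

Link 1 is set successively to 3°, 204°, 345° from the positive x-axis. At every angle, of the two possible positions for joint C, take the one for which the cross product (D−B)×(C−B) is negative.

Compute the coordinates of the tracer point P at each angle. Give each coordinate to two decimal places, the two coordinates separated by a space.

A=(0,0), D=(12.00,0)
θ=3°: B = A + 3.00·(cos3°, sin3°) = (2.9959, 0.1570)
θ=3°: |BD| = 9.0055
θ=3°: circle(B,9.00) ∩ circle(D,10.00): a=3.4478, h=8.3134
θ=3°:   candidates: C₊=(6.5881,8.4090) cross=74.866; C₋=(6.2982,-8.2152) cross=-74.866
θ=3°:   branch - wants cross < 0 → take C=(6.2982,-8.2152) (cross=-74.866)
θ=3°: ex = (C−B)/|BC| = (0.3669,-0.9302); ey = (0.9302,0.3669)
θ=3°: P = B + -0.97·ex + 3.40·ey = (5.8028,2.3069)
θ=204°: B = A + 3.00·(cos204°, sin204°) = (-2.7406, -1.2202)
θ=204°: |BD| = 14.7911
θ=204°: circle(B,9.00) ∩ circle(D,10.00): a=6.7532, h=5.9493
θ=204°:   candidates: C₊=(3.4988,5.2659) cross=87.996; C₋=(4.4804,-6.5921) cross=-87.996
θ=204°:   branch - wants cross < 0 → take C=(4.4804,-6.5921) (cross=-87.996)
θ=204°: ex = (C−B)/|BC| = (0.8023,-0.5969); ey = (0.5969,0.8023)
θ=204°: P = B + -0.97·ex + 3.40·ey = (-1.4895,2.0867)
θ=345°: B = A + 3.00·(cos345°, sin345°) = (2.8978, -0.7765)
θ=345°: |BD| = 9.1353
θ=345°: circle(B,9.00) ∩ circle(D,10.00): a=3.5277, h=8.2798
θ=345°:   candidates: C₊=(5.7090,7.7732) cross=75.638; C₋=(7.1165,-8.7265) cross=-75.638
θ=345°:   branch - wants cross < 0 → take C=(7.1165,-8.7265) (cross=-75.638)
θ=345°: ex = (C−B)/|BC| = (0.4687,-0.8833); ey = (0.8833,0.4687)
θ=345°: P = B + -0.97·ex + 3.40·ey = (5.4464,1.6741)

θ=3°: 5.80 2.31
θ=204°: -1.49 2.09
θ=345°: 5.45 1.67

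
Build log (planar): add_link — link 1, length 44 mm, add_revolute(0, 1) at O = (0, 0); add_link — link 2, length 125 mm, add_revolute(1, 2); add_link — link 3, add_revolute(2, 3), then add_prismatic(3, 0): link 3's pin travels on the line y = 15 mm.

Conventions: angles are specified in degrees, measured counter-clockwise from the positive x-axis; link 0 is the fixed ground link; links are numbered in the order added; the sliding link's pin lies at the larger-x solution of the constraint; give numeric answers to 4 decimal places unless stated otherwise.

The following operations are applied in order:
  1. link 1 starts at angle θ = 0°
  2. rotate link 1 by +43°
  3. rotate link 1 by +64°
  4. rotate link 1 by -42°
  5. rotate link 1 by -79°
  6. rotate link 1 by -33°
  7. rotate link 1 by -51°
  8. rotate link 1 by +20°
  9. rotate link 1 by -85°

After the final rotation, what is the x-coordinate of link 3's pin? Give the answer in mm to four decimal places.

geometry: r = 44 mm, L = 125 mm, e = 15 mm; θ starts at 0°
rotate link 1 by +43°: θ ← 0° +43° = 43°
rotate link 1 by +64°: θ ← 43° +64° = 107°
rotate link 1 by -42°: θ ← 107° -42° = 65°
rotate link 1 by -79°: θ ← 65° -79° = -14°
rotate link 1 by -33°: θ ← -14° -33° = -47°
rotate link 1 by -51°: θ ← -47° -51° = -98°
rotate link 1 by +20°: θ ← -98° +20° = -78°
rotate link 1 by -85°: θ ← -78° -85° = -163°
crank pin P = (r cos θ, r sin θ) = (-42.077409, -12.864355)
h = r sin θ − e = -12.864355 − 15 = -27.864355
x = r cos θ + √(L² − h²) = -42.077409 + 121.854740 = 79.777331

79.7773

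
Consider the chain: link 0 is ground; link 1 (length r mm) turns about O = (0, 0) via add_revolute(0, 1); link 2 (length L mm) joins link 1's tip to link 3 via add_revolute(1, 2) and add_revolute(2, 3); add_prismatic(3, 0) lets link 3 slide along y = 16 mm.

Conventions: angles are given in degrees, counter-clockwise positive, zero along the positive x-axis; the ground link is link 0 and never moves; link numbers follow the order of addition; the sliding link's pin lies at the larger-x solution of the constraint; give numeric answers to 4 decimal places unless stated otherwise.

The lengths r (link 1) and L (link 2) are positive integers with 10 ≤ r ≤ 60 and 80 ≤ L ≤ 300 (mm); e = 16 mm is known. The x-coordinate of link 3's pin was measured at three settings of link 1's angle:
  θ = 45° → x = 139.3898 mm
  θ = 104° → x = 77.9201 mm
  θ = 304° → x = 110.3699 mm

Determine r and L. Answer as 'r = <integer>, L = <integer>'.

constraint per measurement: (x − r cos θ)² + (r sin θ − e)² = L²
subtracting the θ₁ and θ₂ equations cancels the r² and L² terms:
r = (x₁² − x₂²) / (2[(x₁cos θ₁ + e sin θ₁) − (x₂cos θ₂ + e sin θ₂)]) = 59.0001 → r = 59
L² = (x₁ − r cos θ₁)² + (r sin θ₁ − e)² = 10201.0089 → L = 101.0000 → L = 101
check at θ₃=304°: x = 110.3699 (printed 110.3699) ✓

r = 59, L = 101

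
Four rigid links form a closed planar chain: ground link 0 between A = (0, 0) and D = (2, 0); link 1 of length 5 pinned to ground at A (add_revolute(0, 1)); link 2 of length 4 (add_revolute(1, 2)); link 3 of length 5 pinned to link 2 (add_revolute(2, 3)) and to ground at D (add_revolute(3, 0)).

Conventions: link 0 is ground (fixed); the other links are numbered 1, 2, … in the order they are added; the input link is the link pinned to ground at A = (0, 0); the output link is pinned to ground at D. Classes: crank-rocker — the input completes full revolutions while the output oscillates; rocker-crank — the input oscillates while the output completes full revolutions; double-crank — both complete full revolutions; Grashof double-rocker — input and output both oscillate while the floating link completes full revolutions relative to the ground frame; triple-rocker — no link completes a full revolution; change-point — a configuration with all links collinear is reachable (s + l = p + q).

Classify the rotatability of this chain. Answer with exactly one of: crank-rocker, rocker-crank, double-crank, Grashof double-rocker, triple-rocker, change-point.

lengths: ground=2, input=5, coupler=4, output=5
sorted: s=2 (shortest), l=5 (longest), p+q=9
s + l = 7 vs p + q = 9
s + l < p + q (Grashof) with shortest = ground link → double-crank

double-crank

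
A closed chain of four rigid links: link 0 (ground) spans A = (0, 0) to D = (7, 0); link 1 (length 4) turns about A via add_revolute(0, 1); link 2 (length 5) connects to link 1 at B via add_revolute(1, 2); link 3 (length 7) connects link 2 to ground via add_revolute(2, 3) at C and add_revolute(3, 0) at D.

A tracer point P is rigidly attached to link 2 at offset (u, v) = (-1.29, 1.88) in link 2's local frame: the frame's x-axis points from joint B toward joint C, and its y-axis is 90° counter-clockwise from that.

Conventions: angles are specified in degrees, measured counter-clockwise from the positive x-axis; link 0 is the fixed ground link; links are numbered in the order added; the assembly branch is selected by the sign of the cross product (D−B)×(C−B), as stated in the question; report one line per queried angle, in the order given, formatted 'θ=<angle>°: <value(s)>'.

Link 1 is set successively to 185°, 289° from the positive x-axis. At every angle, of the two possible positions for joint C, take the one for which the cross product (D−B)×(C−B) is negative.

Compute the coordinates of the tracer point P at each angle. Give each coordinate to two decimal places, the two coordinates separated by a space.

A=(0,0), D=(7.00,0)
θ=185°: B = A + 4.00·(cos185°, sin185°) = (-3.9848, -0.3486)
θ=185°: |BD| = 10.9903
θ=185°: circle(B,5.00) ∩ circle(D,7.00): a=4.4033, h=2.3688
θ=185°:   candidates: C₊=(0.3411,2.1586) cross=26.034; C₋=(0.4914,-2.5765) cross=-26.034
θ=185°:   branch - wants cross < 0 → take C=(0.4914,-2.5765) (cross=-26.034)
θ=185°: ex = (C−B)/|BC| = (0.8952,-0.4456); ey = (0.4456,0.8952)
θ=185°: P = B + -1.29·ex + 1.88·ey = (-4.3019,1.9092)
θ=289°: B = A + 4.00·(cos289°, sin289°) = (1.3023, -3.7821)
θ=289°: |BD| = 6.8387
θ=289°: circle(B,5.00) ∩ circle(D,7.00): a=1.6647, h=4.7148
θ=289°:   candidates: C₊=(0.0817,1.0667) cross=32.243; C₋=(5.2966,-6.7896) cross=-32.243
θ=289°:   branch - wants cross < 0 → take C=(5.2966,-6.7896) (cross=-32.243)
θ=289°: ex = (C−B)/|BC| = (0.7989,-0.6015); ey = (0.6015,0.7989)
θ=289°: P = B + -1.29·ex + 1.88·ey = (1.4026,-1.5043)

θ=185°: -4.30 1.91
θ=289°: 1.40 -1.50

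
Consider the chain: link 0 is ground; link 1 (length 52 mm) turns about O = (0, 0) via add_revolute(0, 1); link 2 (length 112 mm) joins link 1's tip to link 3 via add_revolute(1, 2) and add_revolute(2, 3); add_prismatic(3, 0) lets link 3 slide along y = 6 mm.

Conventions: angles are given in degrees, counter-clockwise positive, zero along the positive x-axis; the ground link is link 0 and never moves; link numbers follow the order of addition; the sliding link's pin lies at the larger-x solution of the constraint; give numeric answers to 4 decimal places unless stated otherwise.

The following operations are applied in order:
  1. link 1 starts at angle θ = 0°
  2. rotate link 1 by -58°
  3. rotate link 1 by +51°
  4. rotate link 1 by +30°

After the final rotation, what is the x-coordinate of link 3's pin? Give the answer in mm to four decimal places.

geometry: r = 52 mm, L = 112 mm, e = 6 mm; θ starts at 0°
rotate link 1 by -58°: θ ← 0° -58° = -58°
rotate link 1 by +51°: θ ← -58° +51° = -7°
rotate link 1 by +30°: θ ← -7° +30° = 23°
crank pin P = (r cos θ, r sin θ) = (47.866252, 20.318019)
h = r sin θ − e = 20.318019 − 6 = 14.318019
x = r cos θ + √(L² − h²) = 47.866252 + 111.081026 = 158.947278

158.9473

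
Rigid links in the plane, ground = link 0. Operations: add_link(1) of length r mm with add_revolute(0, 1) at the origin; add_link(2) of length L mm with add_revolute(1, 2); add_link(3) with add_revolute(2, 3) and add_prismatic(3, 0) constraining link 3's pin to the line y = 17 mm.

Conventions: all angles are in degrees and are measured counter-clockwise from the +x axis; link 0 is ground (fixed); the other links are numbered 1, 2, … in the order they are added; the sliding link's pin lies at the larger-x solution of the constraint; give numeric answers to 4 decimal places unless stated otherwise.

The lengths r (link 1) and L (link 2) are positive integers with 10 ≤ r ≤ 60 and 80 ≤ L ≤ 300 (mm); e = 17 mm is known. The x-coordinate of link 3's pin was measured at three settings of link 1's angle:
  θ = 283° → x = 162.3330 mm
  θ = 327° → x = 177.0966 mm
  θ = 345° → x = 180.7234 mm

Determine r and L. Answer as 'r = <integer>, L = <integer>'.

constraint per measurement: (x − r cos θ)² + (r sin θ − e)² = L²
subtracting the θ₁ and θ₂ equations cancels the r² and L² terms:
r = (x₁² − x₂²) / (2[(x₁cos θ₁ + e sin θ₁) − (x₂cos θ₂ + e sin θ₂)]) = 21.0000 → r = 21
L² = (x₁ − r cos θ₁)² + (r sin θ₁ − e)² = 26243.9900 → L = 162.0000 → L = 162
check at θ₃=345°: x = 180.7234 (printed 180.7234) ✓

r = 21, L = 162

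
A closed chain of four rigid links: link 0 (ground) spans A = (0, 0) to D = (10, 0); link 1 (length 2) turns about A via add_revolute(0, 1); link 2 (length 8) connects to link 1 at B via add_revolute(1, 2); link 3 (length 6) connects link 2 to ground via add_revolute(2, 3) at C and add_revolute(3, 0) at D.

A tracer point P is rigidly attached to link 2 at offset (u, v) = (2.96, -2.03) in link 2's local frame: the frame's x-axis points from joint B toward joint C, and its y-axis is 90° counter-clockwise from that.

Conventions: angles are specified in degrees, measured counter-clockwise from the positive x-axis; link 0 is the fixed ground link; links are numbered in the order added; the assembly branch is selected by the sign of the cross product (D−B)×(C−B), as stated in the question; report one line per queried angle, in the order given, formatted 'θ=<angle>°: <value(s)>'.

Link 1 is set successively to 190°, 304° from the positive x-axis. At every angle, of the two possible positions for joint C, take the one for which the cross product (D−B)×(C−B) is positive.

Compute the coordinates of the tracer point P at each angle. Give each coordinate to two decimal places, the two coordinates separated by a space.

A=(0,0), D=(10.00,0)
θ=190°: B = A + 2.00·(cos190°, sin190°) = (-1.9696, -0.3473)
θ=190°: |BD| = 11.9747
θ=190°: circle(B,8.00) ∩ circle(D,6.00): a=7.1565, h=3.5756
θ=190°:   candidates: C₊=(5.0801,3.4344) cross=42.817; C₋=(5.2875,-3.7139) cross=-42.817
θ=190°:   branch + wants cross > 0 → take C=(5.0801,3.4344) (cross=42.817)
θ=190°: ex = (C−B)/|BC| = (0.8812,0.4727); ey = (-0.4727,0.8812)
θ=190°: P = B + 2.96·ex + -2.03·ey = (1.5984,-0.7370)
θ=304°: B = A + 2.00·(cos304°, sin304°) = (1.1184, -1.6581)
θ=304°: |BD| = 9.0351
θ=304°: circle(B,8.00) ∩ circle(D,6.00): a=6.0670, h=5.2145
θ=304°:   candidates: C₊=(6.1255,4.5813) cross=47.113; C₋=(8.0393,-5.6706) cross=-47.113
θ=304°:   branch + wants cross > 0 → take C=(6.1255,4.5813) (cross=47.113)
θ=304°: ex = (C−B)/|BC| = (0.6259,0.7799); ey = (-0.7799,0.6259)
θ=304°: P = B + 2.96·ex + -2.03·ey = (4.5542,-0.6201)

θ=190°: 1.60 -0.74
θ=304°: 4.55 -0.62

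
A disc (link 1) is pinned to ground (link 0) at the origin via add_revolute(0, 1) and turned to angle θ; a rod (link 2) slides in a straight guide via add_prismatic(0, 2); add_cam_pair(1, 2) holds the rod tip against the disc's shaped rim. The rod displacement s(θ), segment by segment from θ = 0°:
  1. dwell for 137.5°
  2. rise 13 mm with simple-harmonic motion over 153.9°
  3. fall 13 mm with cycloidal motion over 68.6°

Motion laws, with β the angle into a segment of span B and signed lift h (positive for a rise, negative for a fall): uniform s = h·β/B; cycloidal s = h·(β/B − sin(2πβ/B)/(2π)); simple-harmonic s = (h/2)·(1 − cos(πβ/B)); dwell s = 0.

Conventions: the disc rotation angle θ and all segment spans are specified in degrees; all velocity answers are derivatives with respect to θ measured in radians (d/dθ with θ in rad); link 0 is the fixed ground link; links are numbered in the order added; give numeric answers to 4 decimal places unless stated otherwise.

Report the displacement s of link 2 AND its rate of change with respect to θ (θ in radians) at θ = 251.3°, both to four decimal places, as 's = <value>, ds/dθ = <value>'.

segment 1 (0° to 137.5°, dwell): s unchanged at 0.0000
θ = 251.3° falls in segment 2 (137.5° to 291.4°, simple-harmonic, h = 13): β = 251.3 − 137.5 = 113.8°, B = 153.9°; Δs = 13/2·(1 − cos(π·0.7394)) = 10.9412; s = 0.0000 + 10.9412 = 10.9412
velocity in seg [137.5°–291.4°] (simple-harmonic), θ in radians: β = 113.8° = 1.9862 rad, B = 153.9° = 2.6861 rad; ds/dθ = (πh/(2B)) sin(πβ/B) = (π·13/(2·2.6861)) sin(π·0.7394) = 5.550994 mm/rad

s = 10.9412, ds/dθ = 5.5510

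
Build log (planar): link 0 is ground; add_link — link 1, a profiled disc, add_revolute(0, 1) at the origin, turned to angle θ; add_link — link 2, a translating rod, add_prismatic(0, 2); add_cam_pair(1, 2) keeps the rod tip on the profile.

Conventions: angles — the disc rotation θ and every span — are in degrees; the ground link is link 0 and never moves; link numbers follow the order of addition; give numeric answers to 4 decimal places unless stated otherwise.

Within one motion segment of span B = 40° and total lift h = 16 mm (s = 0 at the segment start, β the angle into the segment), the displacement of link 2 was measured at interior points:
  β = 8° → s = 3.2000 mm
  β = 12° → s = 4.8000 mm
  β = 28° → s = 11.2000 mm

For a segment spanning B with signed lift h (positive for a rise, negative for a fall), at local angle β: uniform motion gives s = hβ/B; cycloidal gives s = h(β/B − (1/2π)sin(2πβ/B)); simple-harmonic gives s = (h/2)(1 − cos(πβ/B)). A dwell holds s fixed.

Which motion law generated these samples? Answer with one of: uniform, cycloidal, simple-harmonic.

candidates at β/B = r: uniform s = h·r (linear in β); cycloidal s = h·(r − sin(2πr)/(2π)); simple-harmonic s = (h/2)(1 − cos(πr))
β=8°: printed 3.2000 | uniform 3.2000, cycloidal 0.7782, simple-harmonic 1.5279
β=12°: printed 4.8000 | uniform 4.8000, cycloidal 2.3782, simple-harmonic 3.2977
β=28°: printed 11.2000 | uniform 11.2000, cycloidal 13.6218, simple-harmonic 12.7023
only one law matches every sample → uniform

uniform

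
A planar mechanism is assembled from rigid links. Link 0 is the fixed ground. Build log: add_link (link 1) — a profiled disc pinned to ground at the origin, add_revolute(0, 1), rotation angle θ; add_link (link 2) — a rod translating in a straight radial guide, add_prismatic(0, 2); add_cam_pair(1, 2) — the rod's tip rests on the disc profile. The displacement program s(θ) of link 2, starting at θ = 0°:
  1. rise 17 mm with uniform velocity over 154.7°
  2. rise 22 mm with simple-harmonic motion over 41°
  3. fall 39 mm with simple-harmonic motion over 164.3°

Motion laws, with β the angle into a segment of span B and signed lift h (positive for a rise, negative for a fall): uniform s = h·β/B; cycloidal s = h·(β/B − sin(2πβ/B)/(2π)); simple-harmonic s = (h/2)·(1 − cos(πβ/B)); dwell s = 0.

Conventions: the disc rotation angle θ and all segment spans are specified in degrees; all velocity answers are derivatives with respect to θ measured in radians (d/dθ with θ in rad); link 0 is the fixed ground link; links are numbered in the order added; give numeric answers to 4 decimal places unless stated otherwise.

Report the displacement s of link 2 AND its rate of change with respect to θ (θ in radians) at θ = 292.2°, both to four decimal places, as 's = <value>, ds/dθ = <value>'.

seg 1 [0°–154.7°] uniform, h=17: full span → s += 17 → s = 17.0000
seg 2 [154.7°–195.7°] simple-harmonic, h=22: full span → s += 22 → s = 39.0000
seg 3 [195.7°–360°] simple-harmonic, h=-39: θ=292.2° here. β=96.5, B=164.3. -39/2·(1 − cos(π·0.5873)) = -24.7837 → s = 14.2163
velocity in seg [195.7°–360°] (simple-harmonic), θ in radians: β = 96.5° = 1.6842 rad, B = 164.3° = 2.8676 rad; ds/dθ = (πh/(2B)) sin(πβ/B) = (π·(-39)/(2·2.8676)) sin(π·0.5873) = -20.564185 mm/rad

s = 14.2163, ds/dθ = -20.5642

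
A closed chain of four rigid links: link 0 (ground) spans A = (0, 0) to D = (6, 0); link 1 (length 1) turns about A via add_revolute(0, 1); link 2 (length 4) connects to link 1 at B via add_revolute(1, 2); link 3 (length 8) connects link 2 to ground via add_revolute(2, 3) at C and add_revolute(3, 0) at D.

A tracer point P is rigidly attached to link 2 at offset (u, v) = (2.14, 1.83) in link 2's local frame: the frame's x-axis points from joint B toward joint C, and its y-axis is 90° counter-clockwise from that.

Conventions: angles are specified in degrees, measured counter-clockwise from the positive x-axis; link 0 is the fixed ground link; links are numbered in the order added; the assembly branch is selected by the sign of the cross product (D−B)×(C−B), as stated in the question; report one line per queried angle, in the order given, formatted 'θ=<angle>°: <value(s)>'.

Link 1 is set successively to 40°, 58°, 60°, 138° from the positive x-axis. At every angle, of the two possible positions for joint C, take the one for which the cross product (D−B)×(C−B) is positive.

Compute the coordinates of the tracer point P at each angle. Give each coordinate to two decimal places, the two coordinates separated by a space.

A=(0,0), D=(6.00,0)
θ=40°: B = A + 1.00·(cos40°, sin40°) = (0.7660, 0.6428)
θ=40°: |BD| = 5.2733
θ=40°: circle(B,4.00) ∩ circle(D,8.00): a=-1.9146, h=3.5120
θ=40°:   candidates: C₊=(-0.7062,4.3620) cross=18.520; C₋=(-1.5624,-2.6097) cross=-18.520
θ=40°:   branch + wants cross > 0 → take C=(-0.7062,4.3620) (cross=18.520)
θ=40°: ex = (C−B)/|BC| = (-0.3681,0.9298); ey = (-0.9298,-0.3681)
θ=40°: P = B + 2.14·ex + 1.83·ey = (-1.7231,1.9590)
θ=58°: B = A + 1.00·(cos58°, sin58°) = (0.5299, 0.8480)
θ=58°: |BD| = 5.5354
θ=58°: circle(B,4.00) ∩ circle(D,8.00): a=-1.5680, h=3.6799
θ=58°:   candidates: C₊=(-0.4558,4.7247) cross=20.370; C₋=(-1.5833,-2.5482) cross=-20.370
θ=58°:   branch + wants cross > 0 → take C=(-0.4558,4.7247) (cross=20.370)
θ=58°: ex = (C−B)/|BC| = (-0.2464,0.9692); ey = (-0.9692,-0.2464)
θ=58°: P = B + 2.14·ex + 1.83·ey = (-1.7710,2.4711)
θ=60°: B = A + 1.00·(cos60°, sin60°) = (0.5000, 0.8660)
θ=60°: |BD| = 5.5678
θ=60°: circle(B,4.00) ∩ circle(D,8.00): a=-1.5266, h=3.6972
θ=60°:   candidates: C₊=(-0.4330,4.7557) cross=20.585; C₋=(-1.5831,-2.5487) cross=-20.585
θ=60°:   branch + wants cross > 0 → take C=(-0.4330,4.7557) (cross=20.585)
θ=60°: ex = (C−B)/|BC| = (-0.2332,0.9724); ey = (-0.9724,-0.2332)
θ=60°: P = B + 2.14·ex + 1.83·ey = (-1.7787,2.5202)
θ=138°: B = A + 1.00·(cos138°, sin138°) = (-0.7431, 0.6691)
θ=138°: |BD| = 6.7763
θ=138°: circle(B,4.00) ∩ circle(D,8.00): a=-0.1536, h=3.9970
θ=138°:   candidates: C₊=(-0.5013,4.6618) cross=27.085; C₋=(-1.2907,-3.2932) cross=-27.085
θ=138°:   branch + wants cross > 0 → take C=(-0.5013,4.6618) (cross=27.085)
θ=138°: ex = (C−B)/|BC| = (0.0605,0.9982); ey = (-0.9982,0.0605)
θ=138°: P = B + 2.14·ex + 1.83·ey = (-2.4404,2.9158)

θ=40°: -1.72 1.96
θ=58°: -1.77 2.47
θ=60°: -1.78 2.52
θ=138°: -2.44 2.92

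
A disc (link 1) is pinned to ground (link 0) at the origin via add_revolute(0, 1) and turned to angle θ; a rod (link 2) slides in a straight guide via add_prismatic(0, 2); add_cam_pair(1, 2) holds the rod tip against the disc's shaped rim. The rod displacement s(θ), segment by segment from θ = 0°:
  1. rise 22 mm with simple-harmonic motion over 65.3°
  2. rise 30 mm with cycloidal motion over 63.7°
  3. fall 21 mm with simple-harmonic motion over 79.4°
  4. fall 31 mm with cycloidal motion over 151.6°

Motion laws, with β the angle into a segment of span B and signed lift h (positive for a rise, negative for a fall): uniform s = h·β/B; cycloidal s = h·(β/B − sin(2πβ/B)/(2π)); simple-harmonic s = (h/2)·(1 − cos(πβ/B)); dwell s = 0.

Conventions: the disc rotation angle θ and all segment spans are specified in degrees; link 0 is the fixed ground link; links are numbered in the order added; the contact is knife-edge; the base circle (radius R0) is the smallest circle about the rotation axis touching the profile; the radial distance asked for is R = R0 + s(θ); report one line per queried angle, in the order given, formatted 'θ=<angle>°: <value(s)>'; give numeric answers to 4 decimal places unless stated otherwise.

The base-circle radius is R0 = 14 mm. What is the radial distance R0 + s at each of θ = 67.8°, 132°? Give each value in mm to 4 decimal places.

segment 1 (0° to 65.3°, simple-harmonic, h = 22) is passed completely: s = 0.0000 + (22) = 22.0000
θ = 67.8° falls in segment 2 (65.3° to 129°, cycloidal, h = 30): β = 67.8 − 65.3 = 2.5°, B = 63.7°; Δs = 30·(0.0392 − sin(2π·0.0392)/(2π)) = 0.0119; s = 22.0000 + 0.0119 = 22.0119
segment 2 (65.3° to 129°, cycloidal, h = 30) is passed completely: s = 22.0000 + (30) = 52.0000
θ = 132° falls in segment 3 (129° to 208.4°, simple-harmonic, h = -21): β = 132 − 129 = 3°, B = 79.4°; Δs = -21/2·(1 − cos(π·0.0378)) = -0.0739; s = 52.0000 − 0.0739 = 51.9261
θ=67.8°: R = R0 + s = 14 + 22.0119 = 36.0119
θ=132°: R = R0 + s = 14 + 51.9261 = 65.9261

θ=67.8°: 36.0119
θ=132°: 65.9261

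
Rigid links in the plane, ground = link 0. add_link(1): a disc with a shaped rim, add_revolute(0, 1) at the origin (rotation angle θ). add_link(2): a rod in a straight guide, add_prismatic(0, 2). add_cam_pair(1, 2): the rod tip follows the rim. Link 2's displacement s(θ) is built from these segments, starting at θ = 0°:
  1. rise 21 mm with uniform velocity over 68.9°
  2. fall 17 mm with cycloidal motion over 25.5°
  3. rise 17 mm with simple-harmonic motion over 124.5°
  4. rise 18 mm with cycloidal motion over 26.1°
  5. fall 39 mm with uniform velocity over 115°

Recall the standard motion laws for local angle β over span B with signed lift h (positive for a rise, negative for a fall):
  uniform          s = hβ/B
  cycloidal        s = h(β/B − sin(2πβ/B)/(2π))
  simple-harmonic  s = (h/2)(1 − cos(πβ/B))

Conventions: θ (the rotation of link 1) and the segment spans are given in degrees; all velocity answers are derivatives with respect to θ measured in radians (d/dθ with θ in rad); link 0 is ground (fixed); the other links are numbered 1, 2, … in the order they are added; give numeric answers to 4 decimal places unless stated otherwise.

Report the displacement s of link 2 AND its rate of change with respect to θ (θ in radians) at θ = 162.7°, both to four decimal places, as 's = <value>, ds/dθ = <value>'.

segment 1 (0° to 68.9°, uniform, h = 21) is passed completely: s = 0.0000 + (21) = 21.0000
segment 2 (68.9° to 94.4°, cycloidal, h = -17) is passed completely: s = 21.0000 + (-17) = 4.0000
θ = 162.7° falls in segment 3 (94.4° to 218.9°, simple-harmonic, h = 17): β = 162.7 − 94.4 = 68.3°, B = 124.5°; Δs = 17/2·(1 − cos(π·0.5486)) = 9.7926; s = 4.0000 + 9.7926 = 13.7926
velocity in seg [94.4°–218.9°] (simple-harmonic), θ in radians: β = 68.3° = 1.1921 rad, B = 124.5° = 2.1729 rad; ds/dθ = (πh/(2B)) sin(πβ/B) = (π·17/(2·2.1729)) sin(π·0.5486) = 12.146228 mm/rad

s = 13.7926, ds/dθ = 12.1462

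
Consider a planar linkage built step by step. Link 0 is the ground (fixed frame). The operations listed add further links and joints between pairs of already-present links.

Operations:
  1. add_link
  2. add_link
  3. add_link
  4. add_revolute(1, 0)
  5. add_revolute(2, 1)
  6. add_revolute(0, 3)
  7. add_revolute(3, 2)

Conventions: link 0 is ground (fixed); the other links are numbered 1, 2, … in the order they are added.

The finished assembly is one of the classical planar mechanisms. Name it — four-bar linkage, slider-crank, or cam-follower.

links: 4 (incl. ground); joints: 4 revolute, 0 prismatic, 0 higher (cam) pair, forming one closed loop
4 links in a single 4R loop → four-bar linkage

four-bar linkage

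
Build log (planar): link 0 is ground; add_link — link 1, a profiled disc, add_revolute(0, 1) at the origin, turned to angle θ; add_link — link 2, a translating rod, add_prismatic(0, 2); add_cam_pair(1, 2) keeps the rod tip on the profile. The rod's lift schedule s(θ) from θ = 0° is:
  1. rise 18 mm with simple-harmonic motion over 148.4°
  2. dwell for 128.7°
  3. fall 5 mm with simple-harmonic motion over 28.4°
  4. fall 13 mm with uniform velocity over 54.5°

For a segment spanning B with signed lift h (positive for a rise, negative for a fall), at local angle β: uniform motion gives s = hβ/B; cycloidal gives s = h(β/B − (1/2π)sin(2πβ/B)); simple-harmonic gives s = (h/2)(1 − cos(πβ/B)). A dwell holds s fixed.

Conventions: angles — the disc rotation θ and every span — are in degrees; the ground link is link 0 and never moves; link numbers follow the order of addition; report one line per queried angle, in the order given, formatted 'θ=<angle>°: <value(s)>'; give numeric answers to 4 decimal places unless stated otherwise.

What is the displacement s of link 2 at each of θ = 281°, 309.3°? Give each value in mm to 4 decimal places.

seg 1 [0°–148.4°] simple-harmonic, h=18: full span → s += 18 → s = 18.0000
seg 2 [148.4°–277.1°] dwell: s stays 18.0000
seg 3 [277.1°–305.5°] simple-harmonic, h=-5: θ=281° here. β=3.9, B=28.4. -5/2·(1 − cos(π·0.1373)) = -0.2291 → s = 17.7709
seg 3 [277.1°–305.5°] simple-harmonic, h=-5: full span → s += -5 → s = 13.0000
seg 4 [305.5°–360°] uniform, h=-13: θ=309.3° here. β=3.8, B=54.5. -13·3.8/54.5 = -0.9064 → s = 12.0936

θ=281°: 17.7709
θ=309.3°: 12.0936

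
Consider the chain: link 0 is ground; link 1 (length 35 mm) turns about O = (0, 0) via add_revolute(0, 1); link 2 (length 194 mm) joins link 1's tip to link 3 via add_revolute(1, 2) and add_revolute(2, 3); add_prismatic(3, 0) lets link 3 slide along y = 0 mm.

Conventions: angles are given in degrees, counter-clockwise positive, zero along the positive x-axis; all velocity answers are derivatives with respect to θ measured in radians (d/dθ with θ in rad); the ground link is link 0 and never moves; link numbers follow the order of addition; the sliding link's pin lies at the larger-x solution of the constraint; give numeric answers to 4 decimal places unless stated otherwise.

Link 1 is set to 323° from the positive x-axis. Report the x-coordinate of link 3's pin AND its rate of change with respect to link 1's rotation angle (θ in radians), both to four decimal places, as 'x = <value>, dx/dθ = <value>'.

geometry: r = 35 mm, L = 194 mm, e = 0 mm
crank pin P = (r cos θ, r sin θ) = (27.952243, -21.063526)
h = r sin θ − e = -21.063526 − 0 = -21.063526
x = r cos θ + √(L² − h²) = 27.952243 + 192.853125 = 220.805368
dx/dθ = −r sin θ − h·r cos θ/√(L² − h²) (θ in radians; h = -21.063526) = 24.116485

x = 220.8054, dx/dθ = 24.1165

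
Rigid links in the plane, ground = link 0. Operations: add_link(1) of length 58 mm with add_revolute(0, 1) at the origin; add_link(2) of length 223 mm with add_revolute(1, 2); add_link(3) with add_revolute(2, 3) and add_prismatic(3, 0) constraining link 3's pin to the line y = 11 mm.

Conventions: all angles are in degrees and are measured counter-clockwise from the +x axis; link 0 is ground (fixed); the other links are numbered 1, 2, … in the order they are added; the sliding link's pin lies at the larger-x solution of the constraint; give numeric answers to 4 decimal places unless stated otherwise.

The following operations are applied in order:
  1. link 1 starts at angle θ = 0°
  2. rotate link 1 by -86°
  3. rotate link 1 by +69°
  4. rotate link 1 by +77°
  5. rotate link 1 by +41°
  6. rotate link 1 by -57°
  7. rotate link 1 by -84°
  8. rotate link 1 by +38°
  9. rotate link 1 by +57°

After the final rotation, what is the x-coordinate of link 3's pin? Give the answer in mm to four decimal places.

geometry: r = 58 mm, L = 223 mm, e = 11 mm; θ starts at 0°
rotate link 1 by -86°: θ ← 0° -86° = -86°
rotate link 1 by +69°: θ ← -86° +69° = -17°
rotate link 1 by +77°: θ ← -17° +77° = 60°
rotate link 1 by +41°: θ ← 60° +41° = 101°
rotate link 1 by -57°: θ ← 101° -57° = 44°
rotate link 1 by -84°: θ ← 44° -84° = -40°
rotate link 1 by +38°: θ ← -40° +38° = -2°
rotate link 1 by +57°: θ ← -2° +57° = 55°
crank pin P = (r cos θ, r sin θ) = (33.267433, 47.510819)
h = r sin θ − e = 47.510819 − 11 = 36.510819
x = r cos θ + √(L² − h²) = 33.267433 + 219.990818 = 253.258252

253.2583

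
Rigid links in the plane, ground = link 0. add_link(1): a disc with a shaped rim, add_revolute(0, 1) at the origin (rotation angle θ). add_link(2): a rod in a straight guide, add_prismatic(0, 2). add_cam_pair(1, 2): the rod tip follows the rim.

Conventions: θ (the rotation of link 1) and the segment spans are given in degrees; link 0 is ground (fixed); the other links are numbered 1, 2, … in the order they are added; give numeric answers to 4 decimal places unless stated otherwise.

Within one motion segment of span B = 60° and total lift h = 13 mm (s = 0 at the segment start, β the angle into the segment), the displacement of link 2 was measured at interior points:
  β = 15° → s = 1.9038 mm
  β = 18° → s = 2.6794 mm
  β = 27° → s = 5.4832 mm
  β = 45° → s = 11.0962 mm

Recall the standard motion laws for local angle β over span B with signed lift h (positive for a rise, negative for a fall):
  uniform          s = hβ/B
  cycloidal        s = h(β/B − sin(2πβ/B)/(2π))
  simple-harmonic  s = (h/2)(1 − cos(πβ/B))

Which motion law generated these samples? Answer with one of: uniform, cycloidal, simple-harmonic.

candidates at β/B = r: uniform s = h·r (linear in β); cycloidal s = h·(r − sin(2πr)/(2π)); simple-harmonic s = (h/2)(1 − cos(πr))
β=15°: printed 1.9038 | uniform 3.2500, cycloidal 1.1810, simple-harmonic 1.9038
β=18°: printed 2.6794 | uniform 3.9000, cycloidal 1.9323, simple-harmonic 2.6794
β=27°: printed 5.4832 | uniform 5.8500, cycloidal 5.2106, simple-harmonic 5.4832
β=45°: printed 11.0962 | uniform 9.7500, cycloidal 11.8190, simple-harmonic 11.0962
only one law matches every sample → simple-harmonic

simple-harmonic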